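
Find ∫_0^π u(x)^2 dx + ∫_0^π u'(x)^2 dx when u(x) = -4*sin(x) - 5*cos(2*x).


||u||_{H^1(0,π)}^2 = -400/3 + 157*π/2

u'(x) = 10*sin(2*x) - 4*cos(x).
Expand u² and (u')² and integrate term by term on (0, π), using: for integers n ≥ 1, ∫_0^π sin²(nx) dx = ∫_0^π cos²(nx) dx = π/2; for n ≠ n', ∫_0^π sin(nx)sin(n'x) dx = ∫_0^π cos(nx)cos(n'x) dx = 0; and by product-to-sum, ∫_0^π sin(nx)cos(n'x) dx = ½∫_0^π [sin((n+n')x) + sin((n−n')x)] dx, which is 0 when n+n' is even and 2n/(n²−n'²) when n+n' is odd (it need not vanish on (0, π)).
  u² squared terms: (-5)²·∫cos(2x)² dx = 25·π/2 = 25*π/2;  (-4)²·∫sin(x)² dx = 16·π/2 = 8*π.
  u² cross terms: 2·(-5)·(-4)·∫cos(2x)·sin(x) dx = 40·(-2/3) = -80/3.
  So ∫_0^π u² dx = 25*π/2 + 8*π − 80/3 = -80/3 + 41*π/2.
  (u')² squared terms: (-4)²·∫cos(x)² dx = 16·π/2 = 8*π;  (10)²·∫sin(2x)² dx = 100·π/2 = 50*π.
  (u')² cross terms: 2·(-4)·(10)·∫cos(x)·sin(2x) dx = -80·(4/3) = -320/3.
  So ∫_0^π (u')² dx = 8*π + 50*π − 320/3 = -320/3 + 58*π.
||u||_{H^1}^2 = (-80/3 + 41*π/2) + (-320/3 + 58*π) = -400/3 + 157*π/2.


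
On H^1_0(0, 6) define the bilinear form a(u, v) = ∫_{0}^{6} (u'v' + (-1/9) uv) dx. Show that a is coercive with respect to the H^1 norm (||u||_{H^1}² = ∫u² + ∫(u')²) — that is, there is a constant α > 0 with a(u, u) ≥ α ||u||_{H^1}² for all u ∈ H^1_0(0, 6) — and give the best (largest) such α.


α = (-4 + π^2)/(π^2 + 36)

Coercivity of a(·,·) on H^1_0(0, 6) means a(u, u) ≥ α ||u||_{H^1}² for every u ∈ H^1_0.
The interval has length L = 6, and Poincaré/coercivity depend only on L. Here a(u, u) = ∫(u')² + (-1/9)·∫u².
Here c = -1/9 < 0 with |c| < (π/L)² = π^2/36, so coercivity still holds. The condition a(u,u) ≥ α||u||_{H^1}² reads (1−α)∫(u')² ≥ (α−c)∫u². Any admissible α is ≤ 1 (rapidly oscillating u have ∫u²/∫(u')² → 0), and α = 1 would force 0 ≥ (1−c)∫u², impossible since c < 1; so 1−α > 0. By the sharp Poincaré inequality on H^1_0 of an interval of length L, ∫(u')² ≥ (π/L)²∫u² with equality for the first sine mode sin(π(x−x₀)/L) (x₀ the left endpoint), so the inequality holds for all u iff (1−α)(π/L)² ≥ α − c, i.e. α ≤ ((π/L)² + c)/((π/L)² + 1) = (1 + c(L/π)²)/(1 + (L/π)²). (Direct route, valid since c ≤ 0: Poincaré gives c∫u² ≥ c(L/π)²∫(u')², so a(u,u) ≥ (1 + c(L/π)²)∫(u')², while ||u||_{H^1}² ≤ (1 + (L/π)²)∫(u')²; dividing yields the same α.) With (π/L)² = π^2/36 and c = -1/9, the largest admissible constant is α = ((π/L)² + c)/((π/L)² + 1).
Simplifying, α = (-4 + π^2)/(π^2 + 36).


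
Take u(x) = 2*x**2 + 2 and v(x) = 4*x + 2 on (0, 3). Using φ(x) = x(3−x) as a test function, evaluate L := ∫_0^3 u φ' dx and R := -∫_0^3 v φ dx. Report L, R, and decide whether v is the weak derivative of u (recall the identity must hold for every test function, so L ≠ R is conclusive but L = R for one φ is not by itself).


LHS = -27, RHS = -36. No, v is not the weak derivative of u.

u(x) = 2*x**2 + 2, classical derivative u'(x) = 4*x.
φ(x) = x(3−x), so φ'(x) = 3 - 2*x.
Note φ(0) = φ(3) = 0, so the boundary term u·φ vanishes.
LHS = ∫_0^3 u(x) φ'(x) dx = ∫_0^3 (-4*x^3 + 6*x^2 - 4*x + 6) dx. Term by term:
  ∫_0^3 -4*x^3 dx = -81;  ∫_0^3 6*x^2 dx = 54;  ∫_0^3 -4*x dx = -18;
  ∫_0^3 6 dx = 18.
Sum: -81 + 54 − 18 + 18 = -27.
So LHS = -27.
∫_0^3 v(x) φ(x) dx = ∫_0^3 (-4*x^3 + 10*x^2 + 6*x) dx. Term by term:
  ∫_0^3 -4*x^3 dx = -81;  ∫_0^3 10*x^2 dx = 90;  ∫_0^3 6*x dx = 27.
Sum: -81 + 90 + 27 = 36.
So RHS = -∫_0^3 v(x) φ(x) dx = -36.
LHS − RHS = 9 ≠ 0, so the identity fails.
(For a valid weak derivative the identity must hold for EVERY test function, in particular this one. The failure shows v is NOT the weak derivative of u.)
Correct weak derivative would be u'(x) = 4*x.


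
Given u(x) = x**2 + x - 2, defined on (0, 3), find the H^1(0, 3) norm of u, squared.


||u||_{H^1}^2 = 1131/10

The H^1 norm (squared) on an interval (0, L) is
  ||u||_{H^1}^2 = ∫_0^L u(x)^2 dx + ∫_0^L u'(x)^2 dx.
Compute u'(x) = 2*x + 1.
Then u(x)^2 = x**4 + 2*x**3 - 3*x**2 - 4*x + 4 and u'(x)^2 = 4*x**2 + 4*x + 1.
Integrate each monomial from 0 to 3 using ∫_0^3 c·x^n dx = c·3^(n+1)/(n+1):
  ∫_0^3 u(x)^2 dx = ∫_0^3 (x^4 + 2*x^3 - 3*x^2 - 4*x + 4) dx. Term by term:
    ∫_0^3 x^4 dx = 243/5;  ∫_0^3 2*x^3 dx = 81/2;  ∫_0^3 -3*x^2 dx = -27;
    ∫_0^3 -4*x dx = -18;  ∫_0^3 4 dx = 12.
  Sum: 243/5 + 81/2 − 27 − 18 + 12 = 561/10.
  ∫_0^3 u'(x)^2 dx = ∫_0^3 (4*x^2 + 4*x + 1) dx. Term by term:
    ∫_0^3 4*x^2 dx = 36;  ∫_0^3 4*x dx = 18;  ∫_0^3 1 dx = 3.
  Sum: 36 + 18 + 3 = 57.
Adding: ||u||_{H^1}^2 = 561/10 + 57 = 1131/10.


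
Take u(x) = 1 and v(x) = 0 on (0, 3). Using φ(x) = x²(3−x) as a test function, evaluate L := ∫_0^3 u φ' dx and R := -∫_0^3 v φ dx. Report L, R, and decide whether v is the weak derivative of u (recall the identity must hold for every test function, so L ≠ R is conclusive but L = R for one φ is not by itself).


LHS = 0, RHS = 0. Yes, v = u' weakly.

u(x) = 1, classical derivative u'(x) = 0.
φ(x) = x²(3−x), so φ'(x) = 3*x*(2 - x).
Note φ(0) = φ(3) = 0, so the boundary term u·φ vanishes.
LHS = ∫_0^3 u(x) φ'(x) dx = ∫_0^3 (-3*x^2 + 6*x) dx. Term by term:
  ∫_0^3 -3*x^2 dx = -27;  ∫_0^3 6*x dx = 27.
Sum: -27 + 27 = 0.
So LHS = 0.
∫_0^3 v(x) φ(x) dx = ∫_0^3 (0) dx. Term by term:
  ∫_0^3 0 dx = 0.
So RHS = -∫_0^3 v(x) φ(x) dx = 0.
LHS = RHS, so the identity holds for this test φ.
Moreover u is smooth here and v(x) = u'(x) = 0 pointwise, so the identity holds for every test function. Hence v is the weak derivative of u.


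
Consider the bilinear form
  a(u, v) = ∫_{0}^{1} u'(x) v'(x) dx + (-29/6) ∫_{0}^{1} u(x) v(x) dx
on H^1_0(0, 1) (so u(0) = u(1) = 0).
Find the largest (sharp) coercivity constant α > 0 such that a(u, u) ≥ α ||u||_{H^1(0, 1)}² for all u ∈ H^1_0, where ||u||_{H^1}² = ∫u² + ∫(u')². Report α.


α = (-29/6 + π^2)/(1 + π^2)

Coercivity of a(·,·) on H^1_0(0, 1) means a(u, u) ≥ α ||u||_{H^1}² for every u ∈ H^1_0.
The interval has length L = 1, and Poincaré/coercivity depend only on L. Here a(u, u) = ∫(u')² + (-29/6)·∫u².
Here c = -29/6 < 0 with |c| < (π/L)² = π^2, so coercivity still holds. The condition a(u,u) ≥ α||u||_{H^1}² reads (1−α)∫(u')² ≥ (α−c)∫u². Any admissible α is ≤ 1 (rapidly oscillating u have ∫u²/∫(u')² → 0), and α = 1 would force 0 ≥ (1−c)∫u², impossible since c < 1; so 1−α > 0. By the sharp Poincaré inequality on H^1_0 of an interval of length L, ∫(u')² ≥ (π/L)²∫u² with equality for the first sine mode sin(π(x−x₀)/L) (x₀ the left endpoint), so the inequality holds for all u iff (1−α)(π/L)² ≥ α − c, i.e. α ≤ ((π/L)² + c)/((π/L)² + 1) = (1 + c(L/π)²)/(1 + (L/π)²). (Direct route, valid since c ≤ 0: Poincaré gives c∫u² ≥ c(L/π)²∫(u')², so a(u,u) ≥ (1 + c(L/π)²)∫(u')², while ||u||_{H^1}² ≤ (1 + (L/π)²)∫(u')²; dividing yields the same α.) With (π/L)² = π^2 and c = -29/6, the largest admissible constant is α = ((π/L)² + c)/((π/L)² + 1).
Simplifying, α = (-29/6 + π^2)/(1 + π^2).


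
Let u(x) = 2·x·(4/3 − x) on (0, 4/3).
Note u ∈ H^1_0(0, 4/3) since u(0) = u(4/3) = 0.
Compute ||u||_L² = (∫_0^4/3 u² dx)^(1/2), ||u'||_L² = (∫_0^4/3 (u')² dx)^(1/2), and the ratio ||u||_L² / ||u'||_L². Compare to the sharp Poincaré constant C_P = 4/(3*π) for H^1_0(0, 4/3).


||u||_L² / ||u'||_L² = 2*sqrt(10)/15 < C_P = 4/(3*π).

u(x) = 2·x·(4/3 − x), so u'(x) = 8/3 - 4*x.
u(x) = 2·x·(4/3 − x) vanishes at x = 0 and x = 4/3, so u ∈ H^1_0(0, 4/3). Differentiate via the product rule and integrate the resulting polynomials term by term.
  ∫_0^4/3 u² dx = ∫_0^4/3 (4*x^4 - 32*x^3/3 + 64*x^2/9) dx. Term by term:
    ∫_0^4/3 4*x^4 dx = 4096/1215;  ∫_0^4/3 -32*x^3/3 dx = -2048/243;  ∫_0^4/3 64*x^2/9 dx = 4096/729.
  Sum: 4096/1215 − 2048/243 + 4096/729 = 2048/3645.
  ∫_0^4/3 (u')² dx = ∫_0^4/3 (16*x^2 - 64*x/3 + 64/9) dx. Term by term:
    ∫_0^4/3 16*x^2 dx = 1024/81;  ∫_0^4/3 -64*x/3 dx = -512/27;  ∫_0^4/3 64/9 dx = 256/27.
  Sum: 1024/81 − 512/27 + 256/27 = 256/81.
∫_0^4/3 u² dx = 2048/3645, so ||u||_L² = 32*sqrt(10)/135.
∫_0^4/3 (u')² dx = 256/81, so ||u'||_L² = 16/9.
Ratio ||u||_L² / ||u'||_L² = 2*sqrt(10)/15.
Sharp Poincaré constant on H^1_0(0, 4/3) is C_P = L/π = 4/(3*π), achieved by sin(3*π/4·x).
A polynomial bump cannot attain the sharp Poincaré constant (only the first sine eigenfunction does), so the ratio is strictly less than C_P, consistent with ||u||_L² ≤ C_P ||u'||_L².


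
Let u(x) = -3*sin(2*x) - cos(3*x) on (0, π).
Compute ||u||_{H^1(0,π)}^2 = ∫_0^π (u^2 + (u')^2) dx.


||u||_{H^1(0,π)}^2 = -48 + 55*π/2

u'(x) = 3*sin(3*x) - 6*cos(2*x).
Expand u² and (u')² and integrate term by term on (0, π), using: for integers n ≥ 1, ∫_0^π sin²(nx) dx = ∫_0^π cos²(nx) dx = π/2; for n ≠ n', ∫_0^π sin(nx)sin(n'x) dx = ∫_0^π cos(nx)cos(n'x) dx = 0; and by product-to-sum, ∫_0^π sin(nx)cos(n'x) dx = ½∫_0^π [sin((n+n')x) + sin((n−n')x)] dx, which is 0 when n+n' is even and 2n/(n²−n'²) when n+n' is odd (it need not vanish on (0, π)).
  u² squared terms: (-1)²·∫cos(3x)² dx = 1·π/2 = π/2;  (-3)²·∫sin(2x)² dx = 9·π/2 = 9*π/2.
  u² cross terms: 2·(-1)·(-3)·∫cos(3x)·sin(2x) dx = 6·(-4/5) = -24/5.
  So ∫_0^π u² dx = π/2 + 9*π/2 − 24/5 = -24/5 + 5*π.
  (u')² squared terms: (-6)²·∫cos(2x)² dx = 36·π/2 = 18*π;  (3)²·∫sin(3x)² dx = 9·π/2 = 9*π/2.
  (u')² cross terms: 2·(-6)·(3)·∫cos(2x)·sin(3x) dx = -36·(6/5) = -216/5.
  So ∫_0^π (u')² dx = 18*π + 9*π/2 − 216/5 = -216/5 + 45*π/2.
||u||_{H^1}^2 = (-24/5 + 5*π) + (-216/5 + 45*π/2) = -48 + 55*π/2.


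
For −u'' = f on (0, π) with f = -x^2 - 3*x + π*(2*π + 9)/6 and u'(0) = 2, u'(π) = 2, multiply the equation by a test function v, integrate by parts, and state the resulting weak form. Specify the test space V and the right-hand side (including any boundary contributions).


V = H^1(0, π) (v unrestricted at boundary; u is determined up to an additive constant); weak form: ∫_0^π u'v' dx = ∫_0^π (-x^2 - 3*x + π*(2*π + 9)/6) v dx + 2·v(π) − 2·v(0) for all v ∈ V.

Multiply both sides by a test function v and integrate from 0 to π:
  ∫_0^π −u''(x) v(x) dx = ∫_0^π f(x) v(x) dx.
Integrate the LHS by parts once:
  ∫_0^π −u'' v dx = −[u'(x) v(x)]_0^π + ∫_0^π u'(x) v'(x) dx.
Thus ∫_0^π u'(x) v'(x) dx = ∫_0^π f(x) v(x) dx + [u'(x) v(x)]_0^π.
Choose V so that boundary terms are either known or forced to vanish.
u has inhomogeneous Neumann u'(0) = 2, u'(π) = 2. [u' v]_0^π = (2)·v(π) − (2)·v(0) = 2·v(π) − 2·v(0). Take V = H^1(0, π); boundary term becomes part of RHS.
Weak formulation: find u (satisfying any essential BC) such that ∫_0^π u'(x) v'(x) dx = ∫_0^π f v dx + 2·v(π) − 2·v(0) for all v ∈ V (Neumann data are natural BCs: they enter the RHS as boundary terms).
Substituting f(x) = -x^2 - 3*x + π*(2*π + 9)/6, the right-hand side is ∫_0^π (-x^2 - 3*x + π*(2*π + 9)/6) v dx + 2·v(π) − 2·v(0).
Compatibility check (pure Neumann): taking v ≡ 1 ∈ V gives 0 = ∫_0^π f dx + (2) − (2), i.e. ∫_0^π f dx must equal u'(0) − u'(π) = 0. Indeed ∫_0^π (-x^2 - 3*x + π*(2*π + 9)/6) dx = 0, so the data are compatible. The solution is then unique only up to an additive constant (fix it e.g. by requiring ∫_0^π u dx = 0).


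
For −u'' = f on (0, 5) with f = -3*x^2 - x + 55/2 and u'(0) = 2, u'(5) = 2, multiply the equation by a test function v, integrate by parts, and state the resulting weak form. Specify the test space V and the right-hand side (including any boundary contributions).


V = H^1(0, 5) (v unrestricted at boundary; u is determined up to an additive constant); weak form: ∫_0^5 u'v' dx = ∫_0^5 (-3*x^2 - x + 55/2) v dx + 2·v(5) − 2·v(0) for all v ∈ V.

Multiply both sides by a test function v and integrate from 0 to 5:
  ∫_0^5 −u''(x) v(x) dx = ∫_0^5 f(x) v(x) dx.
Integrate the LHS by parts once:
  ∫_0^5 −u'' v dx = −[u'(x) v(x)]_0^5 + ∫_0^5 u'(x) v'(x) dx.
Thus ∫_0^5 u'(x) v'(x) dx = ∫_0^5 f(x) v(x) dx + [u'(x) v(x)]_0^5.
Choose V so that boundary terms are either known or forced to vanish.
u has inhomogeneous Neumann u'(0) = 2, u'(5) = 2. [u' v]_0^5 = (2)·v(5) − (2)·v(0) = 2·v(5) − 2·v(0). Take V = H^1(0, 5); boundary term becomes part of RHS.
Weak formulation: find u (satisfying any essential BC) such that ∫_0^5 u'(x) v'(x) dx = ∫_0^5 f v dx + 2·v(5) − 2·v(0) for all v ∈ V (Neumann data are natural BCs: they enter the RHS as boundary terms).
Substituting f(x) = -3*x^2 - x + 55/2, the right-hand side is ∫_0^5 (-3*x^2 - x + 55/2) v dx + 2·v(5) − 2·v(0).
Compatibility check (pure Neumann): taking v ≡ 1 ∈ V gives 0 = ∫_0^5 f dx + (2) − (2), i.e. ∫_0^5 f dx must equal u'(0) − u'(5) = 0. Indeed ∫_0^5 (-3*x^2 - x + 55/2) dx = 0, so the data are compatible. The solution is then unique only up to an additive constant (fix it e.g. by requiring ∫_0^5 u dx = 0).


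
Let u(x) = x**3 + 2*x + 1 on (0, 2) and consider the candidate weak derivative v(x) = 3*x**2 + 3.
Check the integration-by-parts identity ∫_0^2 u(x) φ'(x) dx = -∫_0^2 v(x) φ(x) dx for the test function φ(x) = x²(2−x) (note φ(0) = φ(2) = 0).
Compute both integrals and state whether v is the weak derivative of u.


LHS = -136/15, RHS = -52/5. No, v is not the weak derivative of u.

u(x) = x**3 + 2*x + 1, classical derivative u'(x) = 3*x**2 + 2.
φ(x) = x²(2−x), so φ'(x) = x*(4 - 3*x).
Note φ(0) = φ(2) = 0, so the boundary term u·φ vanishes.
LHS = ∫_0^2 u(x) φ'(x) dx = ∫_0^2 (-3*x^5 + 4*x^4 - 6*x^3 + 5*x^2 + 4*x) dx. Term by term:
  ∫_0^2 -3*x^5 dx = -32;  ∫_0^2 4*x^4 dx = 128/5;  ∫_0^2 -6*x^3 dx = -24;
  ∫_0^2 5*x^2 dx = 40/3;  ∫_0^2 4*x dx = 8.
Sum: -32 + 128/5 − 24 + 40/3 + 8 = -136/15.
So LHS = -136/15.
∫_0^2 v(x) φ(x) dx = ∫_0^2 (-3*x^5 + 6*x^4 - 3*x^3 + 6*x^2) dx. Term by term:
  ∫_0^2 -3*x^5 dx = -32;  ∫_0^2 6*x^4 dx = 192/5;  ∫_0^2 -3*x^3 dx = -12;
  ∫_0^2 6*x^2 dx = 16.
Sum: -32 + 192/5 − 12 + 16 = 52/5.
So RHS = -∫_0^2 v(x) φ(x) dx = -52/5.
LHS − RHS = 4/3 ≠ 0, so the identity fails.
(For a valid weak derivative the identity must hold for EVERY test function, in particular this one. The failure shows v is NOT the weak derivative of u.)
Correct weak derivative would be u'(x) = 3*x**2 + 2.


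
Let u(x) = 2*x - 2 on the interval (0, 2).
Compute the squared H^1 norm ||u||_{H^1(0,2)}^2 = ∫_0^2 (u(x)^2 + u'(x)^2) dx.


||u||_{H^1}^2 = 32/3

The H^1 norm (squared) on an interval (0, L) is
  ||u||_{H^1}^2 = ∫_0^L u(x)^2 dx + ∫_0^L u'(x)^2 dx.
Compute u'(x) = 2.
Then u(x)^2 = 4*x**2 - 8*x + 4 and u'(x)^2 = 4.
Integrate each monomial from 0 to 2 using ∫_0^2 c·x^n dx = c·2^(n+1)/(n+1):
  ∫_0^2 u(x)^2 dx = ∫_0^2 (4*x^2 - 8*x + 4) dx. Term by term:
    ∫_0^2 4*x^2 dx = 32/3;  ∫_0^2 -8*x dx = -16;  ∫_0^2 4 dx = 8.
  Sum: 32/3 − 16 + 8 = 8/3.
  ∫_0^2 u'(x)^2 dx = ∫_0^2 (4) dx. Term by term:
    ∫_0^2 4 dx = 8.
Adding: ||u||_{H^1}^2 = 8/3 + 8 = 32/3.


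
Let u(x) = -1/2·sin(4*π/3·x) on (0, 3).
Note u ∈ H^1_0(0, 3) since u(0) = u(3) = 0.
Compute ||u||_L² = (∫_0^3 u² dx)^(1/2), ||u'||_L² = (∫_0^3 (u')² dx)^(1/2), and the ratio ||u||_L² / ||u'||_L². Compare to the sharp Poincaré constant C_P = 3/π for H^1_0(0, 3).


||u||_L² / ||u'||_L² = 3/(4*π) < C_P = 3/π.

u(x) = -1/2·sin(4*π/3·x), so u'(x) = -2*π*cos(4*π*x/3)/3.
Writing u(x) = A·sin(kπx/L) with A = -1/2 and k = 4, use ∫_0^L sin²(kπx/L) dx = L/2 and ∫_0^L cos²(kπx/L) dx = L/2.
u² = 1/4·sin²(4*π/3·x) and (u')² = 4*π^2/9·cos²(4*π/3·x), and each of sin², cos² integrates to L/2 = 3/2 over (0, 3).
∫_0^3 u² dx = 3/8, so ||u||_L² = sqrt(6)/4.
∫_0^3 (u')² dx = 2*π^2/3, so ||u'||_L² = sqrt(6)*π/3.
Ratio ||u||_L² / ||u'||_L² = 3/(4*π).
Sharp Poincaré constant on H^1_0(0, 3) is C_P = L/π = 3/π, achieved by sin(π/3·x).
This is the k = 4 harmonic; the ratio L/(kπ) is strictly less than C_P = L/π, consistent with the sharp inequality ||u||_L² ≤ C_P ||u'||_L².


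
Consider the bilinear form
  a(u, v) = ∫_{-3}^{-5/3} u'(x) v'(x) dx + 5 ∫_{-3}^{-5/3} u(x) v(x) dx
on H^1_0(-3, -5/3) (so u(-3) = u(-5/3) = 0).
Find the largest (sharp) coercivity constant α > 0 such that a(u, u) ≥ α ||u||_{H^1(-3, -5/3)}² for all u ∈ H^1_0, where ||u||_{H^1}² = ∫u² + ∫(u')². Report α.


α = 1

Coercivity of a(·,·) on H^1_0(-3, -5/3) means a(u, u) ≥ α ||u||_{H^1}² for every u ∈ H^1_0.
The interval has length L = 4/3, and Poincaré/coercivity depend only on L. Here a(u, u) = ∫(u')² + (5)·∫u².
Here c = 5 ≥ 1, so a(u,u) = ∫(u')² + c∫u² ≥ ∫(u')² + ∫u² = ||u||_{H^1}², i.e. α = 1 works. No larger α is possible: a(u,u) ≥ α||u||_{H^1}² means (1−α)∫(u')² ≥ (α−c)∫u², and for the modes u_n = sin(nπ(x−x₀)/L) (x₀ the left endpoint) one has ∫u_n²/∫(u_n')² = (L/(nπ))² → 0, so a(u_n,u_n)/||u_n||_{H^1}² → 1. Hence the optimal constant is α = 1.
Therefore α = 1.


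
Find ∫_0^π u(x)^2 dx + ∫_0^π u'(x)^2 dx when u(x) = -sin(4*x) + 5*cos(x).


||u||_{H^1(0,π)}^2 = -32/3 + 67*π/2

u'(x) = -5*sin(x) - 4*cos(4*x).
Expand u² and (u')² and integrate term by term on (0, π), using: for integers n ≥ 1, ∫_0^π sin²(nx) dx = ∫_0^π cos²(nx) dx = π/2; for n ≠ n', ∫_0^π sin(nx)sin(n'x) dx = ∫_0^π cos(nx)cos(n'x) dx = 0; and by product-to-sum, ∫_0^π sin(nx)cos(n'x) dx = ½∫_0^π [sin((n+n')x) + sin((n−n')x)] dx, which is 0 when n+n' is even and 2n/(n²−n'²) when n+n' is odd (it need not vanish on (0, π)).
  u² squared terms: (-1)²·∫sin(4x)² dx = 1·π/2 = π/2;  (5)²·∫cos(x)² dx = 25·π/2 = 25*π/2.
  u² cross terms: 2·(-1)·(5)·∫sin(4x)·cos(x) dx = -10·(8/15) = -16/3.
  So ∫_0^π u² dx = π/2 + 25*π/2 − 16/3 = -16/3 + 13*π.
  (u')² squared terms: (-5)²·∫sin(x)² dx = 25·π/2 = 25*π/2;  (-4)²·∫cos(4x)² dx = 16·π/2 = 8*π.
  (u')² cross terms: 2·(-5)·(-4)·∫sin(x)·cos(4x) dx = 40·(-2/15) = -16/3.
  So ∫_0^π (u')² dx = 25*π/2 + 8*π − 16/3 = -16/3 + 41*π/2.
||u||_{H^1}^2 = (-16/3 + 13*π) + (-16/3 + 41*π/2) = -32/3 + 67*π/2.


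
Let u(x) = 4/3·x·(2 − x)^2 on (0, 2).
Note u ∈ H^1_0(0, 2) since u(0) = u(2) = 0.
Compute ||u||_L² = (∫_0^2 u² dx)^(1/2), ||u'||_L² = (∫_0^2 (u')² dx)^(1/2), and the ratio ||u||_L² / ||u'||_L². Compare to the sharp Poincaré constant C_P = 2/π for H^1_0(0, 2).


||u||_L² / ||u'||_L² = sqrt(14)/7 < C_P = 2/π.

u(x) = 4/3·x·(2 − x)^2, so u'(x) = 4*x^2 - 32*x/3 + 16/3.
u(x) = 4/3·x·(2 − x)^2 vanishes at x = 0 and x = 2, so u ∈ H^1_0(0, 2). Differentiate via the product rule and integrate the resulting polynomials term by term.
  ∫_0^2 u² dx = ∫_0^2 (16*x^6/9 - 128*x^5/9 + 128*x^4/3 - 512*x^3/9 + 256*x^2/9) dx. Term by term:
    ∫_0^2 16*x^6/9 dx = 2048/63;  ∫_0^2 -128*x^5/9 dx = -4096/27;  ∫_0^2 128*x^4/3 dx = 4096/15;
    ∫_0^2 -512*x^3/9 dx = -2048/9;  ∫_0^2 256*x^2/9 dx = 2048/27.
  Sum: 2048/63 − 4096/27 + 4096/15 − 2048/9 + 2048/27 = 2048/945.
  ∫_0^2 (u')² dx = ∫_0^2 (16*x^4 - 256*x^3/3 + 1408*x^2/9 - 1024*x/9 + 256/9) dx. Term by term:
    ∫_0^2 16*x^4 dx = 512/5;  ∫_0^2 -256*x^3/3 dx = -1024/3;  ∫_0^2 1408*x^2/9 dx = 11264/27;
    ∫_0^2 -1024*x/9 dx = -2048/9;  ∫_0^2 256/9 dx = 512/9.
  Sum: 512/5 − 1024/3 + 11264/27 − 2048/9 + 512/9 = 1024/135.
∫_0^2 u² dx = 2048/945, so ||u||_L² = 32*sqrt(210)/315.
∫_0^2 (u')² dx = 1024/135, so ||u'||_L² = 32*sqrt(15)/45.
Ratio ||u||_L² / ||u'||_L² = sqrt(14)/7.
Sharp Poincaré constant on H^1_0(0, 2) is C_P = L/π = 2/π, achieved by sin(π/2·x).
A polynomial bump cannot attain the sharp Poincaré constant (only the first sine eigenfunction does), so the ratio is strictly less than C_P, consistent with ||u||_L² ≤ C_P ||u'||_L².


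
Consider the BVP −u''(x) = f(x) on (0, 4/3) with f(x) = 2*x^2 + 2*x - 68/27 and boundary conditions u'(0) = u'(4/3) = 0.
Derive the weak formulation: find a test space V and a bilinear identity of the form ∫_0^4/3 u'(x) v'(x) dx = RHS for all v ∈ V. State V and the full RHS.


V = H^1(0, 4/3) (no boundary constraint on v; u is determined up to an additive constant); weak form: ∫_0^4/3 u'v' dx = ∫_0^4/3 (2*x^2 + 2*x - 68/27) v dx for all v ∈ V.

Multiply both sides by a test function v and integrate from 0 to 4/3:
  ∫_0^4/3 −u''(x) v(x) dx = ∫_0^4/3 f(x) v(x) dx.
Integrate the LHS by parts once:
  ∫_0^4/3 −u'' v dx = −[u'(x) v(x)]_0^4/3 + ∫_0^4/3 u'(x) v'(x) dx.
Thus ∫_0^4/3 u'(x) v'(x) dx = ∫_0^4/3 f(x) v(x) dx + [u'(x) v(x)]_0^4/3.
Choose V so that boundary terms are either known or forced to vanish.
u has homogeneous Neumann: u'(0) = u'(4/3) = 0. So [u' v]_0^4/3 = 0·v(4/3) − 0·v(0) = 0 for any v; take V = H^1(0, 4/3).
Weak formulation: find u (satisfying any essential BC) such that ∫_0^4/3 u'(x) v'(x) dx = ∫_0^4/3 f v dx for all v ∈ V (homogeneous Neumann, so boundary terms vanish).
Substituting f(x) = 2*x^2 + 2*x - 68/27, the right-hand side is ∫_0^4/3 (2*x^2 + 2*x - 68/27) v dx.
Compatibility check (pure Neumann): taking v ≡ 1 ∈ V gives 0 = ∫_0^4/3 f dx + (0) − (0), i.e. ∫_0^4/3 f dx must equal u'(0) − u'(4/3) = 0. Indeed ∫_0^4/3 (2*x^2 + 2*x - 68/27) dx = 0, so the data are compatible. The solution is then unique only up to an additive constant (fix it e.g. by requiring ∫_0^4/3 u dx = 0).


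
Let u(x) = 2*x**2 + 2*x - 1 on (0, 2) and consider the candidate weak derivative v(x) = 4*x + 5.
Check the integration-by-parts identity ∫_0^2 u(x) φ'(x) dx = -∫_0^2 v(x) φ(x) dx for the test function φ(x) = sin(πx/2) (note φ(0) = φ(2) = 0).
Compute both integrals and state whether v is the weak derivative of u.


LHS = -24/π, RHS = -36/π. No, v is not the weak derivative of u.

u(x) = 2*x**2 + 2*x - 1, classical derivative u'(x) = 4*x + 2.
φ(x) = sin(πx/2), so φ'(x) = π*cos(π*x/2)/2.
Note φ(0) = φ(2) = 0, so the boundary term u·φ vanishes.
LHS = ∫_0^2 u(x) φ'(x) dx = ∫_0^2 (π*x^2*cos(π*x/2) + π*x*cos(π*x/2) - π*cos(π*x/2)/2) dx. Term by term:
  ∫_0^2 -π*cos(π*x/2)/2 dx = 0;  ∫_0^2 π*x*cos(π*x/2) dx = -8/π;  ∫_0^2 π*x^2*cos(π*x/2) dx = -16/π.
Sum: 0 − 8/π − 16/π = -24/π.
So LHS = -24/π.
∫_0^2 v(x) φ(x) dx = ∫_0^2 (4*x*sin(π*x/2) + 5*sin(π*x/2)) dx. Term by term:
  ∫_0^2 5*sin(π*x/2) dx = 20/π;  ∫_0^2 4*x*sin(π*x/2) dx = 16/π.
Sum: 20/π + 16/π = 36/π.
So RHS = -∫_0^2 v(x) φ(x) dx = -36/π.
LHS − RHS = 12/π ≠ 0, so the identity fails.
(For a valid weak derivative the identity must hold for EVERY test function, in particular this one. The failure shows v is NOT the weak derivative of u.)
Correct weak derivative would be u'(x) = 4*x + 2.


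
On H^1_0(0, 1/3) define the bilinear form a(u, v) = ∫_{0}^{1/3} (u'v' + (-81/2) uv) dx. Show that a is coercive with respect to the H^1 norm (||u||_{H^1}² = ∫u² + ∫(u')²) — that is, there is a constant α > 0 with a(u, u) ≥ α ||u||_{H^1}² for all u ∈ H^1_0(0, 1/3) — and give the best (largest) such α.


α = 9*(-9 + 2*π^2)/(2*(1 + 9*π^2))

Coercivity of a(·,·) on H^1_0(0, 1/3) means a(u, u) ≥ α ||u||_{H^1}² for every u ∈ H^1_0.
The interval has length L = 1/3, and Poincaré/coercivity depend only on L. Here a(u, u) = ∫(u')² + (-81/2)·∫u².
Here c = -81/2 < 0 with |c| < (π/L)² = 9*π^2, so coercivity still holds. The condition a(u,u) ≥ α||u||_{H^1}² reads (1−α)∫(u')² ≥ (α−c)∫u². Any admissible α is ≤ 1 (rapidly oscillating u have ∫u²/∫(u')² → 0), and α = 1 would force 0 ≥ (1−c)∫u², impossible since c < 1; so 1−α > 0. By the sharp Poincaré inequality on H^1_0 of an interval of length L, ∫(u')² ≥ (π/L)²∫u² with equality for the first sine mode sin(π(x−x₀)/L) (x₀ the left endpoint), so the inequality holds for all u iff (1−α)(π/L)² ≥ α − c, i.e. α ≤ ((π/L)² + c)/((π/L)² + 1) = (1 + c(L/π)²)/(1 + (L/π)²). (Direct route, valid since c ≤ 0: Poincaré gives c∫u² ≥ c(L/π)²∫(u')², so a(u,u) ≥ (1 + c(L/π)²)∫(u')², while ||u||_{H^1}² ≤ (1 + (L/π)²)∫(u')²; dividing yields the same α.) With (π/L)² = 9*π^2 and c = -81/2, the largest admissible constant is α = ((π/L)² + c)/((π/L)² + 1).
Simplifying, α = 9*(-9 + 2*π^2)/(2*(1 + 9*π^2)).


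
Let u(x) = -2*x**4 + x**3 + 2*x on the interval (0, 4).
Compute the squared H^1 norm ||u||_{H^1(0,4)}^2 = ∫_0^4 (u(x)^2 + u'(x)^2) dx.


||u||_{H^1}^2 = 62565296/315

The H^1 norm (squared) on an interval (0, L) is
  ||u||_{H^1}^2 = ∫_0^L u(x)^2 dx + ∫_0^L u'(x)^2 dx.
Compute u'(x) = -8*x**3 + 3*x**2 + 2.
Then u(x)^2 = 4*x**8 - 4*x**7 + x**6 - 8*x**5 + 4*x**4 + 4*x**2 and u'(x)^2 = 64*x**6 - 48*x**5 + 9*x**4 - 32*x**3 + 12*x**2 + 4.
Integrate each monomial from 0 to 4 using ∫_0^4 c·x^n dx = c·4^(n+1)/(n+1):
  ∫_0^4 u(x)^2 dx = ∫_0^4 (4*x^8 - 4*x^7 + x^6 - 8*x^5 + 4*x^4 + 4*x^2) dx. Term by term:
    ∫_0^4 4*x^8 dx = 1048576/9;  ∫_0^4 -4*x^7 dx = -32768;  ∫_0^4 x^6 dx = 16384/7;
    ∫_0^4 -8*x^5 dx = -16384/3;  ∫_0^4 4*x^4 dx = 4096/5;  ∫_0^4 4*x^2 dx = 256/3.
  Sum: 1048576/9 − 32768 + 16384/7 − 16384/3 + 4096/5 + 256/3 = 25680128/315.
  ∫_0^4 u'(x)^2 dx = ∫_0^4 (64*x^6 - 48*x^5 + 9*x^4 - 32*x^3 + 12*x^2 + 4) dx. Term by term:
    ∫_0^4 64*x^6 dx = 1048576/7;  ∫_0^4 -48*x^5 dx = -32768;  ∫_0^4 9*x^4 dx = 9216/5;
    ∫_0^4 -32*x^3 dx = -2048;  ∫_0^4 12*x^2 dx = 256;  ∫_0^4 4 dx = 16.
  Sum: 1048576/7 − 32768 + 9216/5 − 2048 + 256 + 16 = 4098352/35.
Adding: ||u||_{H^1}^2 = 25680128/315 + 4098352/35 = 62565296/315.


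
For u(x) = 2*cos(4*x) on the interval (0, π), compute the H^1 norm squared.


||u||_{H^1(0,π)}^2 = 34*π

u'(x) = -8*sin(4*x).
Expand u² and (u')² and integrate term by term on (0, π), using: for integers n ≥ 1, ∫_0^π sin²(nx) dx = ∫_0^π cos²(nx) dx = π/2; for n ≠ n', ∫_0^π sin(nx)sin(n'x) dx = ∫_0^π cos(nx)cos(n'x) dx = 0; and by product-to-sum, ∫_0^π sin(nx)cos(n'x) dx = ½∫_0^π [sin((n+n')x) + sin((n−n')x)] dx, which is 0 when n+n' is even and 2n/(n²−n'²) when n+n' is odd (it need not vanish on (0, π)).
  u² squared terms: (2)²·∫cos(4x)² dx = 4·π/2 = 2*π.
  So ∫_0^π u² dx = 2*π.
  (u')² squared terms: (-8)²·∫sin(4x)² dx = 64·π/2 = 32*π.
  So ∫_0^π (u')² dx = 32*π.
||u||_{H^1}^2 = (2*π) + (32*π) = 34*π.


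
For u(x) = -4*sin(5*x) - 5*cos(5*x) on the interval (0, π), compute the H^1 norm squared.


||u||_{H^1(0,π)}^2 = 533*π

u'(x) = 25*sin(5*x) - 20*cos(5*x).
Expand u² and (u')² and integrate term by term on (0, π), using: for integers n ≥ 1, ∫_0^π sin²(nx) dx = ∫_0^π cos²(nx) dx = π/2; for n ≠ n', ∫_0^π sin(nx)sin(n'x) dx = ∫_0^π cos(nx)cos(n'x) dx = 0; and by product-to-sum, ∫_0^π sin(nx)cos(n'x) dx = ½∫_0^π [sin((n+n')x) + sin((n−n')x)] dx, which is 0 when n+n' is even and 2n/(n²−n'²) when n+n' is odd (it need not vanish on (0, π)).
  u² squared terms: (-5)²·∫cos(5x)² dx = 25·π/2 = 25*π/2;  (-4)²·∫sin(5x)² dx = 16·π/2 = 8*π.
  u² cross terms: 2·(-5)·(-4)·∫cos(5x)·sin(5x) dx = 40·(0) = 0.
  So ∫_0^π u² dx = 25*π/2 + 8*π + 0 = 41*π/2.
  (u')² squared terms: (-20)²·∫cos(5x)² dx = 400·π/2 = 200*π;  (25)²·∫sin(5x)² dx = 625·π/2 = 625*π/2.
  (u')² cross terms: 2·(-20)·(25)·∫cos(5x)·sin(5x) dx = -1000·(0) = 0.
  So ∫_0^π (u')² dx = 200*π + 625*π/2 + 0 = 1025*π/2.
||u||_{H^1}^2 = (41*π/2) + (1025*π/2) = 533*π.


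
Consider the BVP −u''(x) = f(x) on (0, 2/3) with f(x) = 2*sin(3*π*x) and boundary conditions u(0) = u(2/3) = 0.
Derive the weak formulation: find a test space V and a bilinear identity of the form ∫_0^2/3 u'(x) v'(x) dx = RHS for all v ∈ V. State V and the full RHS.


V = H^1_0(0, 2/3) (so v(0) = v(2/3) = 0); weak form: ∫_0^2/3 u'v' dx = ∫_0^2/3 (2*sin(3*π*x)) v dx for all v ∈ V.

Multiply both sides by a test function v and integrate from 0 to 2/3:
  ∫_0^2/3 −u''(x) v(x) dx = ∫_0^2/3 f(x) v(x) dx.
Integrate the LHS by parts once:
  ∫_0^2/3 −u'' v dx = −[u'(x) v(x)]_0^2/3 + ∫_0^2/3 u'(x) v'(x) dx.
Thus ∫_0^2/3 u'(x) v'(x) dx = ∫_0^2/3 f(x) v(x) dx + [u'(x) v(x)]_0^2/3.
Choose V so that boundary terms are either known or forced to vanish.
u is Dirichlet: u(0) = u(2/3) = 0. Let V = H^1_0(0, 2/3); then v(0) = v(2/3) = 0, and [u' v]_0^2/3 = 0.
Weak formulation: find u (satisfying any essential BC) such that ∫_0^2/3 u'(x) v'(x) dx = ∫_0^2/3 f v dx for all v ∈ V.
Substituting f(x) = 2*sin(3*π*x), the right-hand side is ∫_0^2/3 (2*sin(3*π*x)) v dx.


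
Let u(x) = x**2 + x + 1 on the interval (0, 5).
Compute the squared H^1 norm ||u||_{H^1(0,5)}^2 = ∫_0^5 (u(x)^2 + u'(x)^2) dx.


||u||_{H^1}^2 = 7885/6

The H^1 norm (squared) on an interval (0, L) is
  ||u||_{H^1}^2 = ∫_0^L u(x)^2 dx + ∫_0^L u'(x)^2 dx.
Compute u'(x) = 2*x + 1.
Then u(x)^2 = x**4 + 2*x**3 + 3*x**2 + 2*x + 1 and u'(x)^2 = 4*x**2 + 4*x + 1.
Integrate each monomial from 0 to 5 using ∫_0^5 c·x^n dx = c·5^(n+1)/(n+1):
  ∫_0^5 u(x)^2 dx = ∫_0^5 (x^4 + 2*x^3 + 3*x^2 + 2*x + 1) dx. Term by term:
    ∫_0^5 x^4 dx = 625;  ∫_0^5 2*x^3 dx = 625/2;  ∫_0^5 3*x^2 dx = 125;
    ∫_0^5 2*x dx = 25;  ∫_0^5 1 dx = 5.
  Sum: 625 + 625/2 + 125 + 25 + 5 = 2185/2.
  ∫_0^5 u'(x)^2 dx = ∫_0^5 (4*x^2 + 4*x + 1) dx. Term by term:
    ∫_0^5 4*x^2 dx = 500/3;  ∫_0^5 4*x dx = 50;  ∫_0^5 1 dx = 5.
  Sum: 500/3 + 50 + 5 = 665/3.
Adding: ||u||_{H^1}^2 = 2185/2 + 665/3 = 7885/6.


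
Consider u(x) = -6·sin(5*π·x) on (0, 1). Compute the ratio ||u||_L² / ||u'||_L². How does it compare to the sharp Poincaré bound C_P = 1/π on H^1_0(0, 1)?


||u||_L² / ||u'||_L² = 1/(5*π) < C_P = 1/π.

u(x) = -6·sin(5*π·x), so u'(x) = -30*π*cos(5*π*x).
Writing u(x) = A·sin(kπx/L) with A = -6 and k = 5, use ∫_0^L sin²(kπx/L) dx = L/2 and ∫_0^L cos²(kπx/L) dx = L/2.
u² = 36·sin²(5*π·x) and (u')² = 900*π^2·cos²(5*π·x), and each of sin², cos² integrates to L/2 = 1/2 over (0, 1).
∫_0^1 u² dx = 18, so ||u||_L² = 3*sqrt(2).
∫_0^1 (u')² dx = 450*π^2, so ||u'||_L² = 15*sqrt(2)*π.
Ratio ||u||_L² / ||u'||_L² = 1/(5*π).
Sharp Poincaré constant on H^1_0(0, 1) is C_P = L/π = 1/π, achieved by sin(π·x).
This is the k = 5 harmonic; the ratio L/(kπ) is strictly less than C_P = L/π, consistent with the sharp inequality ||u||_L² ≤ C_P ||u'||_L².


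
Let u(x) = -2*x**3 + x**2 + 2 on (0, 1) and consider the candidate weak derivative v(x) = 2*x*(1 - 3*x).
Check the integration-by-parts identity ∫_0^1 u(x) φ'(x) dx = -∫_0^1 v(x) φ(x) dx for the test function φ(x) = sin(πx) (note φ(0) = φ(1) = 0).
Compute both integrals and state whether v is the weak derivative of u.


LHS = -24/π^3 + 4/π, RHS = -24/π^3 + 4/π. Yes, v = u' weakly.

u(x) = -2*x**3 + x**2 + 2, classical derivative u'(x) = -6*x**2 + 2*x.
φ(x) = sin(πx), so φ'(x) = π*cos(π*x).
Note φ(0) = φ(1) = 0, so the boundary term u·φ vanishes.
LHS = ∫_0^1 u(x) φ'(x) dx = ∫_0^1 (-2*π*x^3*cos(π*x) + π*x^2*cos(π*x) + 2*π*cos(π*x)) dx. Term by term:
  ∫_0^1 2*π*cos(π*x) dx = 0;  ∫_0^1 π*x^2*cos(π*x) dx = -2/π;  ∫_0^1 -2*π*x^3*cos(π*x) dx = -24/π^3 + 6/π.
Sum: 0 − 2/π + -24/π^3 + 6/π = -24/π^3 + 4/π.
So LHS = -24/π^3 + 4/π.
∫_0^1 v(x) φ(x) dx = ∫_0^1 (-6*x^2*sin(π*x) + 2*x*sin(π*x)) dx. Term by term:
  ∫_0^1 -6*x^2*sin(π*x) dx = -6/π + 24/π^3;  ∫_0^1 2*x*sin(π*x) dx = 2/π.
Sum: -6/π + 24/π^3 + 2/π = -4/π + 24/π^3.
So RHS = -∫_0^1 v(x) φ(x) dx = -24/π^3 + 4/π.
LHS = RHS, so the identity holds for this test φ.
Moreover u is smooth here and v(x) = u'(x) = -6*x**2 + 2*x pointwise, so the identity holds for every test function. Hence v is the weak derivative of u.


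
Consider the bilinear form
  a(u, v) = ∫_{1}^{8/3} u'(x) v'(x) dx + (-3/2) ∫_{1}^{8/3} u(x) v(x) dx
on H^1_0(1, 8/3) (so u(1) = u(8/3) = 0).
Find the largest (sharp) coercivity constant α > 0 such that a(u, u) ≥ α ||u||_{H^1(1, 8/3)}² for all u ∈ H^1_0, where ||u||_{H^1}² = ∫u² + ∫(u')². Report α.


α = 3*(-25 + 6*π^2)/(2*(25 + 9*π^2))

Coercivity of a(·,·) on H^1_0(1, 8/3) means a(u, u) ≥ α ||u||_{H^1}² for every u ∈ H^1_0.
The interval has length L = 5/3, and Poincaré/coercivity depend only on L. Here a(u, u) = ∫(u')² + (-3/2)·∫u².
Here c = -3/2 < 0 with |c| < (π/L)² = 9*π^2/25, so coercivity still holds. The condition a(u,u) ≥ α||u||_{H^1}² reads (1−α)∫(u')² ≥ (α−c)∫u². Any admissible α is ≤ 1 (rapidly oscillating u have ∫u²/∫(u')² → 0), and α = 1 would force 0 ≥ (1−c)∫u², impossible since c < 1; so 1−α > 0. By the sharp Poincaré inequality on H^1_0 of an interval of length L, ∫(u')² ≥ (π/L)²∫u² with equality for the first sine mode sin(π(x−x₀)/L) (x₀ the left endpoint), so the inequality holds for all u iff (1−α)(π/L)² ≥ α − c, i.e. α ≤ ((π/L)² + c)/((π/L)² + 1) = (1 + c(L/π)²)/(1 + (L/π)²). (Direct route, valid since c ≤ 0: Poincaré gives c∫u² ≥ c(L/π)²∫(u')², so a(u,u) ≥ (1 + c(L/π)²)∫(u')², while ||u||_{H^1}² ≤ (1 + (L/π)²)∫(u')²; dividing yields the same α.) With (π/L)² = 9*π^2/25 and c = -3/2, the largest admissible constant is α = ((π/L)² + c)/((π/L)² + 1).
Simplifying, α = 3*(-25 + 6*π^2)/(2*(25 + 9*π^2)).


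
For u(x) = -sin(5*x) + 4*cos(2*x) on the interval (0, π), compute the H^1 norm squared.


||u||_{H^1(0,π)}^2 = -400/21 + 53*π

u'(x) = -8*sin(2*x) - 5*cos(5*x).
Expand u² and (u')² and integrate term by term on (0, π), using: for integers n ≥ 1, ∫_0^π sin²(nx) dx = ∫_0^π cos²(nx) dx = π/2; for n ≠ n', ∫_0^π sin(nx)sin(n'x) dx = ∫_0^π cos(nx)cos(n'x) dx = 0; and by product-to-sum, ∫_0^π sin(nx)cos(n'x) dx = ½∫_0^π [sin((n+n')x) + sin((n−n')x)] dx, which is 0 when n+n' is even and 2n/(n²−n'²) when n+n' is odd (it need not vanish on (0, π)).
  u² squared terms: (-1)²·∫sin(5x)² dx = 1·π/2 = π/2;  (4)²·∫cos(2x)² dx = 16·π/2 = 8*π.
  u² cross terms: 2·(-1)·(4)·∫sin(5x)·cos(2x) dx = -8·(10/21) = -80/21.
  So ∫_0^π u² dx = π/2 + 8*π − 80/21 = -80/21 + 17*π/2.
  (u')² squared terms: (-8)²·∫sin(2x)² dx = 64·π/2 = 32*π;  (-5)²·∫cos(5x)² dx = 25·π/2 = 25*π/2.
  (u')² cross terms: 2·(-8)·(-5)·∫sin(2x)·cos(5x) dx = 80·(-4/21) = -320/21.
  So ∫_0^π (u')² dx = 32*π + 25*π/2 − 320/21 = -320/21 + 89*π/2.
||u||_{H^1}^2 = (-80/21 + 17*π/2) + (-320/21 + 89*π/2) = -400/21 + 53*π.


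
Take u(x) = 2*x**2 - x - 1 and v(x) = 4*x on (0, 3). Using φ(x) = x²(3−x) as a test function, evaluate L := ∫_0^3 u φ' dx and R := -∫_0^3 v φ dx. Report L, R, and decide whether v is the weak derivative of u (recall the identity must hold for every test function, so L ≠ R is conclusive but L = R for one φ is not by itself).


LHS = -837/20, RHS = -243/5. No, v is not the weak derivative of u.

u(x) = 2*x**2 - x - 1, classical derivative u'(x) = 4*x - 1.
φ(x) = x²(3−x), so φ'(x) = 3*x*(2 - x).
Note φ(0) = φ(3) = 0, so the boundary term u·φ vanishes.
LHS = ∫_0^3 u(x) φ'(x) dx = ∫_0^3 (-6*x^4 + 15*x^3 - 3*x^2 - 6*x) dx. Term by term:
  ∫_0^3 -6*x^4 dx = -1458/5;  ∫_0^3 15*x^3 dx = 1215/4;  ∫_0^3 -3*x^2 dx = -27;
  ∫_0^3 -6*x dx = -27.
Sum: -1458/5 + 1215/4 − 27 − 27 = -837/20.
So LHS = -837/20.
∫_0^3 v(x) φ(x) dx = ∫_0^3 (-4*x^4 + 12*x^3) dx. Term by term:
  ∫_0^3 -4*x^4 dx = -972/5;  ∫_0^3 12*x^3 dx = 243.
Sum: -972/5 + 243 = 243/5.
So RHS = -∫_0^3 v(x) φ(x) dx = -243/5.
LHS − RHS = 27/4 ≠ 0, so the identity fails.
(For a valid weak derivative the identity must hold for EVERY test function, in particular this one. The failure shows v is NOT the weak derivative of u.)
Correct weak derivative would be u'(x) = 4*x - 1.


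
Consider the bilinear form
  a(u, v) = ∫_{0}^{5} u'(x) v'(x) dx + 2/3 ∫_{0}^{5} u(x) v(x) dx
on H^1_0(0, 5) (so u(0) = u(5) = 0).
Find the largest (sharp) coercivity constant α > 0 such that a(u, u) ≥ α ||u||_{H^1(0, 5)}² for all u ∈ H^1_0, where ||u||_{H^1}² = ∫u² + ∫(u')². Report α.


α = (π^2 + 50/3)/(π^2 + 25)

Coercivity of a(·,·) on H^1_0(0, 5) means a(u, u) ≥ α ||u||_{H^1}² for every u ∈ H^1_0.
The interval has length L = 5, and Poincaré/coercivity depend only on L. Here a(u, u) = ∫(u')² + (2/3)·∫u².
Here 0 < c = 2/3 < 1. The condition a(u,u) ≥ α||u||_{H^1}² reads (1−α)∫(u')² ≥ (α−c)∫u². Any admissible α is ≤ 1 (rapidly oscillating u have ∫u²/∫(u')² → 0), and α = 1 would force 0 ≥ (1−c)∫u², impossible since c < 1; so 1−α > 0. By the sharp Poincaré inequality on H^1_0 of an interval of length L, ∫(u')² ≥ (π/L)²∫u² with equality for the first sine mode sin(π(x−x₀)/L) (x₀ the left endpoint), so the inequality holds for all u iff (1−α)(π/L)² ≥ α − c, i.e. α ≤ ((π/L)² + c)/((π/L)² + 1) = (1 + c(L/π)²)/(1 + (L/π)²). With (π/L)² = π^2/25 and c = 2/3, the largest admissible constant is α = ((π/L)² + c)/((π/L)² + 1).
Simplifying, α = (π^2 + 50/3)/(π^2 + 25).


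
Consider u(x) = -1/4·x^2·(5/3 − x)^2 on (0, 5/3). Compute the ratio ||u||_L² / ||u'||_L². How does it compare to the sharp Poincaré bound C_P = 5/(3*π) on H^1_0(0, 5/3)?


||u||_L² / ||u'||_L² = 5*sqrt(3)/18 < C_P = 5/(3*π).

u(x) = -1/4·x^2·(5/3 − x)^2, so u'(x) = x*(-18*x^2 + 45*x - 25)/18.
u(x) = -1/4·x^2·(5/3 − x)^2 vanishes at x = 0 and x = 5/3, so u ∈ H^1_0(0, 5/3). Differentiate via the product rule and integrate the resulting polynomials term by term.
  ∫_0^5/3 u² dx = ∫_0^5/3 (x^8/16 - 5*x^7/12 + 25*x^6/24 - 125*x^5/108 + 625*x^4/1296) dx. Term by term:
    ∫_0^5/3 x^8/16 dx = 1953125/2834352;  ∫_0^5/3 -5*x^7/12 dx = -1953125/629856;  ∫_0^5/3 25*x^6/24 dx = 1953125/367416;
    ∫_0^5/3 -125*x^5/108 dx = -1953125/472392;  ∫_0^5/3 625*x^4/1296 dx = 390625/314928.
  Sum: 1953125/2834352 − 1953125/629856 + 1953125/367416 − 1953125/472392 + 390625/314928 = 390625/39680928.
  ∫_0^5/3 (u')² dx = ∫_0^5/3 (x^6 - 5*x^5 + 325*x^4/36 - 125*x^3/18 + 625*x^2/324) dx. Term by term:
    ∫_0^5/3 x^6 dx = 78125/15309;  ∫_0^5/3 -5*x^5 dx = -78125/4374;  ∫_0^5/3 325*x^4/36 dx = 203125/8748;
    ∫_0^5/3 -125*x^3/18 dx = -78125/5832;  ∫_0^5/3 625*x^2/324 dx = 78125/26244.
  Sum: 78125/15309 − 78125/4374 + 203125/8748 − 78125/5832 + 78125/26244 = 15625/367416.
∫_0^5/3 u² dx = 390625/39680928, so ||u||_L² = 625*sqrt(42)/40824.
∫_0^5/3 (u')² dx = 15625/367416, so ||u'||_L² = 125*sqrt(14)/2268.
Ratio ||u||_L² / ||u'||_L² = 5*sqrt(3)/18.
Sharp Poincaré constant on H^1_0(0, 5/3) is C_P = L/π = 5/(3*π), achieved by sin(3*π/5·x).
A polynomial bump cannot attain the sharp Poincaré constant (only the first sine eigenfunction does), so the ratio is strictly less than C_P, consistent with ||u||_L² ≤ C_P ||u'||_L².


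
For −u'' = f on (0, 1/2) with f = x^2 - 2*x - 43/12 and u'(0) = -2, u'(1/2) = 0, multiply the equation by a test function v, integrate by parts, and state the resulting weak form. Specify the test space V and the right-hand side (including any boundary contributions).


V = H^1(0, 1/2) (v unrestricted at boundary; u is determined up to an additive constant); weak form: ∫_0^1/2 u'v' dx = ∫_0^1/2 (x^2 - 2*x - 43/12) v dx + 2·v(0) for all v ∈ V.

Multiply both sides by a test function v and integrate from 0 to 1/2:
  ∫_0^1/2 −u''(x) v(x) dx = ∫_0^1/2 f(x) v(x) dx.
Integrate the LHS by parts once:
  ∫_0^1/2 −u'' v dx = −[u'(x) v(x)]_0^1/2 + ∫_0^1/2 u'(x) v'(x) dx.
Thus ∫_0^1/2 u'(x) v'(x) dx = ∫_0^1/2 f(x) v(x) dx + [u'(x) v(x)]_0^1/2.
Choose V so that boundary terms are either known or forced to vanish.
u has inhomogeneous Neumann u'(0) = -2, u'(1/2) = 0. [u' v]_0^1/2 = (0)·v(1/2) − (-2)·v(0) = 2·v(0). Take V = H^1(0, 1/2); boundary term becomes part of RHS.
Weak formulation: find u (satisfying any essential BC) such that ∫_0^1/2 u'(x) v'(x) dx = ∫_0^1/2 f v dx + 2·v(0) for all v ∈ V (Neumann data are natural BCs: they enter the RHS as boundary terms).
Substituting f(x) = x^2 - 2*x - 43/12, the right-hand side is ∫_0^1/2 (x^2 - 2*x - 43/12) v dx + 2·v(0).
Compatibility check (pure Neumann): taking v ≡ 1 ∈ V gives 0 = ∫_0^1/2 f dx + (0) − (-2), i.e. ∫_0^1/2 f dx must equal u'(0) − u'(1/2) = -2. Indeed ∫_0^1/2 (x^2 - 2*x - 43/12) dx = -2, so the data are compatible. The solution is then unique only up to an additive constant (fix it e.g. by requiring ∫_0^1/2 u dx = 0).
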